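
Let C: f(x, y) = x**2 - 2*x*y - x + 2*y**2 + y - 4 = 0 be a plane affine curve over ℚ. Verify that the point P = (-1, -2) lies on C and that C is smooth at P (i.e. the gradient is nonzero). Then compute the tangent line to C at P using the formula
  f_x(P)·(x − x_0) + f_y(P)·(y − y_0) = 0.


Tangent line at P: x - 5*y - 9 = 0.

Step 1: f(-1, -2) = 0, so P lies on C.
Step 2: partial derivatives
  f_x(x, y) = 2*x - 2*y - 1, f_y(x, y) = -2*x + 4*y + 1.
  f_x(P) = 1, f_y(P) = -5 (gradient nonzero, so P is smooth).
Step 3: tangent line at P: 1·(x − -1) + -5·(y − -2) = 0.
Expanding: x - 5*y - 9 = 0.


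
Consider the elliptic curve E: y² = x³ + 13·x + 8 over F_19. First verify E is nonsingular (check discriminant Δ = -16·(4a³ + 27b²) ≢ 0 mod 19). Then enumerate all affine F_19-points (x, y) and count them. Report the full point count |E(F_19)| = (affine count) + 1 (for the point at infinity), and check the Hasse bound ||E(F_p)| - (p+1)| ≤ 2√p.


Affine points = {(2, 2), (2, 17), (3, 6), (3, 13), (6, 6), (6, 13), (7, 9), (7, 10), (8, 4), (8, 15), (10, 6), (10, 13), (11, 0), (12, 7), (12, 12), (15, 5), (15, 14)}; affine count = 17; |E(F_19)| = 18.

Discriminant check: Δ ∝ 4a³ + 27b² = 4·13³ + 27·8² = 4·2197 + 27·64 ≡ 9 (mod 19). Nonzero ⇒ E is nonsingular.
For each x ∈ F_19, compute rhs = x³ + 13·x + 8 mod 19, then count y ∈ F_19 with y² ≡ rhs.
  x = 0: rhs = 8, matching y values: none (0 points).
  x = 1: rhs = 3, matching y values: none (0 points).
  x = 2: rhs = 4, matching y values: 2, 17 (2 points).
  x = 3: rhs = 17, matching y values: 6, 13 (2 points).
  x = 4: rhs = 10, matching y values: none (0 points).
  x = 5: rhs = 8, matching y values: none (0 points).
  x = 6: rhs = 17, matching y values: 6, 13 (2 points).
  x = 7: rhs = 5, matching y values: 9, 10 (2 points).
  x = 8: rhs = 16, matching y values: 4, 15 (2 points).
  x = 9: rhs = 18, matching y values: none (0 points).
  x = 10: rhs = 17, matching y values: 6, 13 (2 points).
  x = 11: rhs = 0, matching y values: 0 (1 points).
  x = 12: rhs = 11, matching y values: 7, 12 (2 points).
  x = 13: rhs = 18, matching y values: none (0 points).
  x = 14: rhs = 8, matching y values: none (0 points).
  x = 15: rhs = 6, matching y values: 5, 14 (2 points).
  x = 16: rhs = 18, matching y values: none (0 points).
  x = 17: rhs = 12, matching y values: none (0 points).
  x = 18: rhs = 13, matching y values: none (0 points).
Total affine count: 17.
Full point count |E(F_19)| = 17 + 1 = 18.
Hasse bound: |18 − (19+1)| = |-2| = 2 ≤ 2√19 ≈ 8.7178 ✓.


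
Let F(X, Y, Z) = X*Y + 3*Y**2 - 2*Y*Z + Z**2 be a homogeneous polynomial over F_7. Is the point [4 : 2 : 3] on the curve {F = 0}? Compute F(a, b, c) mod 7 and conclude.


F(4,2,3) ≡ 3 (mod 7); P is NOT on the curve.

Evaluate F(4, 2, 3) term-by-term (mod 7).
  X*Y ↦ 1·4·2·1 = 8
  3*Y**2 ↦ 3·1·4·1 = 12
  -2*Y*Z ↦ -2·1·2·3 = -12
  Z**2 ↦ 1·1·1·9 = 9
Sum: F(4, 2, 3) = (8) + (12) + (-12) + (9) = 17.
Reducing mod 7: 17 ≡ 3 (mod 7).
Since F(a, b, c) ≡ 3 ≠ 0 (mod 7), P does NOT lie on the curve.


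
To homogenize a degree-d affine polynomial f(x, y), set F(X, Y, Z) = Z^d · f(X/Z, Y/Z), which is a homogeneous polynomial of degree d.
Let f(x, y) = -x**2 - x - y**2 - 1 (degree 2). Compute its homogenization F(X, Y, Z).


F(X, Y, Z) = -X**2 - X*Z - Y**2 - Z**2

deg(f) = 2.
Substitute x = X/Z, y = Y/Z into f, then multiply by Z^2.
  monomial -1·x^2·y^0 ↦ -1·X^2·Y^0·Z^0.
  monomial -1·x^1·y^0 ↦ -1·X^1·Y^0·Z^1.
  monomial -1·x^0·y^2 ↦ -1·X^0·Y^2·Z^0.
  monomial -1·x^0·y^0 ↦ -1·X^0·Y^0·Z^2.
Collecting: F(X, Y, Z) = -X**2 - X*Z - Y**2 - Z**2.


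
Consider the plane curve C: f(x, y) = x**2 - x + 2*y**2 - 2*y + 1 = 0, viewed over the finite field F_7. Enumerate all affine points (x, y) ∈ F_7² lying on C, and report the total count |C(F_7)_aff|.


Affine F_7-points: {(2, 2), (2, 6), (3, 0), (3, 1), (5, 0), (5, 1), (6, 2), (6, 6)}; count = 8.

For each of the 49 pairs (x, y) ∈ F_7², evaluate f(x, y) mod 7. Record the zeros.
  x = 0: [0↦1, 1↦1, 2↦5, 3↦6, 4↦4, 5↦6, 6↦5]  zeros at y ∈ ∅
  x = 1: [0↦1, 1↦1, 2↦5, 3↦6, 4↦4, 5↦6, 6↦5]  zeros at y ∈ ∅
  x = 2: [0↦3, 1↦3, 2↦0, 3↦1, 4↦6, 5↦1, 6↦0]  zeros at y ∈ {2, 6}
  x = 3: [0↦0, 1↦0, 2↦4, 3↦5, 4↦3, 5↦5, 6↦4]  zeros at y ∈ {0, 1}
  x = 4: [0↦6, 1↦6, 2↦3, 3↦4, 4↦2, 5↦4, 6↦3]  zeros at y ∈ ∅
  x = 5: [0↦0, 1↦0, 2↦4, 3↦5, 4↦3, 5↦5, 6↦4]  zeros at y ∈ {0, 1}
  x = 6: [0↦3, 1↦3, 2↦0, 3↦1, 4↦6, 5↦1, 6↦0]  zeros at y ∈ {2, 6}
Collecting zeros: affine points = {(2, 2), (2, 6), (3, 0), (3, 1), (5, 0), (5, 1), (6, 2), (6, 6)}.
Total count |C(F_7)_aff| = 8.


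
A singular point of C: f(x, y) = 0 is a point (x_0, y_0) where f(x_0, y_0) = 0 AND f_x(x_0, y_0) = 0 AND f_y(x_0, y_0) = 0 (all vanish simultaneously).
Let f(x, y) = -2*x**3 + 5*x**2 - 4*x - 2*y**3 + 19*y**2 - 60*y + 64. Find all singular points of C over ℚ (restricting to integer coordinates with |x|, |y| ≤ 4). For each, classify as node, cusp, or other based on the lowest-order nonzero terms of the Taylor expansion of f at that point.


Singular points: {(1, 3)}; classification: node.

Compute partial derivatives:
  f_x = -6*x**2 + 10*x - 4.
  f_y = -6*y**2 + 38*y - 60.
Scan x_0 ∈ {−4, ..., 4}. For each x_0, f_y(x_0, y) is a polynomial in y; find its integer roots y ∈ {−4, ..., 4}, then test f_x and f at those candidates.
  x = -4: f_y(-4, y) = -6*y**2 + 38*y - 60; vanishes at y ∈ {3}. (-4, 3): f_x = -140 ≠ 0.
  x = -3: f_y(-3, y) = -6*y**2 + 38*y - 60; vanishes at y ∈ {3}. (-3, 3): f_x = -88 ≠ 0.
  x = -2: f_y(-2, y) = -6*y**2 + 38*y - 60; vanishes at y ∈ {3}. (-2, 3): f_x = -48 ≠ 0.
  x = -1: f_y(-1, y) = -6*y**2 + 38*y - 60; vanishes at y ∈ {3}. (-1, 3): f_x = -20 ≠ 0.
  x = 0: f_y(0, y) = -6*y**2 + 38*y - 60; vanishes at y ∈ {3}. (0, 3): f_x = -4 ≠ 0.
  x = 1: f_y(1, y) = -6*y**2 + 38*y - 60; vanishes at y ∈ {3}. (1, 3): f_x = 0, f = 0 — SINGULAR.
  x = 2: f_y(2, y) = -6*y**2 + 38*y - 60; vanishes at y ∈ {3}. (2, 3): f_x = -8 ≠ 0.
  x = 3: f_y(3, y) = -6*y**2 + 38*y - 60; vanishes at y ∈ {3}. (3, 3): f_x = -28 ≠ 0.
  x = 4: f_y(4, y) = -6*y**2 + 38*y - 60; vanishes at y ∈ {3}. (4, 3): f_x = -60 ≠ 0.
Only singular point on the grid: (1, 3).
Classify: substitute x = 1 + u, y = 3 + v and expand: f = -2*u**3 - u**2 - 2*v**3 + v**2.
No constant or linear terms (consistent with a singular point). Quadratic part: -u**2 + v**2. Cubic part: -2*u**3 - 2*v**3.
The quadratic part v**2 - u**2 = (v − u)(v + u) splits into two distinct linear factors, so there are two distinct tangent lines y − 3 = ±(x − 1) — this is a node (ordinary double point).
Classification: node.


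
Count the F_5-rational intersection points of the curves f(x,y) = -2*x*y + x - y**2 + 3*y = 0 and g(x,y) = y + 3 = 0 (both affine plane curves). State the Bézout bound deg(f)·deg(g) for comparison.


Common zeros: {(4, 2)}; count = 1; Bézout bound = 2.

deg(f) = 2, deg(g) = 1, so Bézout bound = 2.
Scan x ∈ F_5. For each x, list the y ∈ F_5 with f(x, y) ≡ 0 and those with g(x, y) ≡ 0 (mod 5); the common zeros in that column are the intersection.
  x = 0: f ≡ 0 at y ∈ {0, 3}; g ≡ 0 at y ∈ {2}; common: ∅.
  x = 1: f ≡ 0 at y ∈ {3}; g ≡ 0 at y ∈ {2}; common: ∅.
  x = 2: f ≡ 0 at y ∈ {1, 3}; g ≡ 0 at y ∈ {2}; common: ∅.
  x = 3: f ≡ 0 at y ∈ {3, 4}; g ≡ 0 at y ∈ {2}; common: ∅.
  x = 4: f ≡ 0 at y ∈ {2, 3}; g ≡ 0 at y ∈ {2}; common: {2}.
Collecting: common zeros = {(4, 2)}, so the count is 1.
Comparison with the Bézout bound: 1 ≤ 2 = deg(f)·deg(g), as expected for curves with no common component (the affine F_5-count falls short of the bound because intersections may lie at infinity, over extension fields, or carry multiplicity).


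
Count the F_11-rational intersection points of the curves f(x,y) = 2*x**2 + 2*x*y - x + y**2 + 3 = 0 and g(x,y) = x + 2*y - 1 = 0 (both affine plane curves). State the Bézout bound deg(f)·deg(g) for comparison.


Common zeros: ∅; count = 0; Bézout bound = 2.

deg(f) = 2, deg(g) = 1, so Bézout bound = 2.
Scan x ∈ F_11. For each x, list the y ∈ F_11 with f(x, y) ≡ 0 and those with g(x, y) ≡ 0 (mod 11); the common zeros in that column are the intersection.
  x = 0: f ≡ 0 at y ∈ ∅; g ≡ 0 at y ∈ {6}; common: ∅.
  x = 1: f ≡ 0 at y ∈ ∅; g ≡ 0 at y ∈ {0}; common: ∅.
  x = 2: f ≡ 0 at y ∈ ∅; g ≡ 0 at y ∈ {5}; common: ∅.
  x = 3: f ≡ 0 at y ∈ ∅; g ≡ 0 at y ∈ {10}; common: ∅.
  x = 4: f ≡ 0 at y ∈ ∅; g ≡ 0 at y ∈ {4}; common: ∅.
  x = 5: f ≡ 0 at y ∈ ∅; g ≡ 0 at y ∈ {9}; common: ∅.
  x = 6: f ≡ 0 at y ∈ {5}; g ≡ 0 at y ∈ {3}; common: ∅.
  x = 7: f ≡ 0 at y ∈ ∅; g ≡ 0 at y ∈ {8}; common: ∅.
  x = 8: f ≡ 0 at y ∈ ∅; g ≡ 0 at y ∈ {2}; common: ∅.
  x = 9: f ≡ 0 at y ∈ ∅; g ≡ 0 at y ∈ {7}; common: ∅.
  x = 10: f ≡ 0 at y ∈ ∅; g ≡ 0 at y ∈ {1}; common: ∅.
Collecting: common zeros = ∅, so the count is 0.
Comparison with the Bézout bound: 0 ≤ 2 = deg(f)·deg(g), as expected for curves with no common component (the affine F_11-count falls short of the bound because intersections may lie at infinity, over extension fields, or carry multiplicity).


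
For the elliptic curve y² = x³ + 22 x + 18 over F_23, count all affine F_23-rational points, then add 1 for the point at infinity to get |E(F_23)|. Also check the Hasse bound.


Affine points = {(0, 8), (0, 15), (1, 8), (1, 15), (2, 1), (2, 22), (4, 3), (4, 20), (5, 0), (7, 3), (7, 20), (8, 4), (8, 19), (9, 5), (9, 18), (11, 2), (11, 21), (12, 3), (12, 20), (16, 2), (16, 21), (18, 6), (18, 17), (19, 2), (19, 21), (21, 9), (21, 14), (22, 8), (22, 15)}; affine count = 29; |E(F_23)| = 30.

Discriminant check: Δ ∝ 4a³ + 27b² = 4·22³ + 27·18² = 4·10648 + 27·324 ≡ 4 (mod 23). Nonzero ⇒ E is nonsingular.
For each x ∈ F_23, compute rhs = x³ + 22·x + 18 mod 23, then count y ∈ F_23 with y² ≡ rhs.
  x = 0: rhs = 18, matching y values: 8, 15 (2 points).
  x = 1: rhs = 18, matching y values: 8, 15 (2 points).
  x = 2: rhs = 1, matching y values: 1, 22 (2 points).
  x = 3: rhs = 19, matching y values: none (0 points).
  x = 4: rhs = 9, matching y values: 3, 20 (2 points).
  x = 5: rhs = 0, matching y values: 0 (1 points).
  x = 6: rhs = 21, matching y values: none (0 points).
  x = 7: rhs = 9, matching y values: 3, 20 (2 points).
  x = 8: rhs = 16, matching y values: 4, 19 (2 points).
  x = 9: rhs = 2, matching y values: 5, 18 (2 points).
  x = 10: rhs = 19, matching y values: none (0 points).
  x = 11: rhs = 4, matching y values: 2, 21 (2 points).
  x = 12: rhs = 9, matching y values: 3, 20 (2 points).
  x = 13: rhs = 17, matching y values: none (0 points).
  x = 14: rhs = 11, matching y values: none (0 points).
  x = 15: rhs = 20, matching y values: none (0 points).
  x = 16: rhs = 4, matching y values: 2, 21 (2 points).
  x = 17: rhs = 15, matching y values: none (0 points).
  x = 18: rhs = 13, matching y values: 6, 17 (2 points).
  x = 19: rhs = 4, matching y values: 2, 21 (2 points).
  x = 20: rhs = 17, matching y values: none (0 points).
  x = 21: rhs = 12, matching y values: 9, 14 (2 points).
  x = 22: rhs = 18, matching y values: 8, 15 (2 points).
Total affine count: 29.
Full point count |E(F_23)| = 29 + 1 = 30.
Hasse bound: |30 − (23+1)| = |6| = 6 ≤ 2√23 ≈ 9.5917 ✓.


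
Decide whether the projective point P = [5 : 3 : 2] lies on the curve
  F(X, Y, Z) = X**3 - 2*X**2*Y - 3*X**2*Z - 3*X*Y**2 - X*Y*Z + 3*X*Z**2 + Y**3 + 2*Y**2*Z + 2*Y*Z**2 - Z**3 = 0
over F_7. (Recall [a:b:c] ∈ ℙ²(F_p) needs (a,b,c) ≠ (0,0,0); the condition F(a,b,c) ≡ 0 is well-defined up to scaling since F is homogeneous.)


F(5,3,2) ≡ 2 (mod 7); P is NOT on the curve.

Evaluate F(5, 3, 2) term-by-term (mod 7).
  X**3 ↦ 1·125·1·1 = 125
  -2*X**2*Y ↦ -2·25·3·1 = -150
  -3*X**2*Z ↦ -3·25·1·2 = -150
  -3*X*Y**2 ↦ -3·5·9·1 = -135
  -X*Y*Z ↦ -1·5·3·2 = -30
  3*X*Z**2 ↦ 3·5·1·4 = 60
  Y**3 ↦ 1·1·27·1 = 27
  2*Y**2*Z ↦ 2·1·9·2 = 36
  2*Y*Z**2 ↦ 2·1·3·4 = 24
  -Z**3 ↦ -1·1·1·8 = -8
Sum: F(5, 3, 2) = (125) + (-150) + (-150) + (-135) + (-30) + (60) + (27) + (36) + (24) + (-8) = -201.
Reducing mod 7: -201 ≡ 2 (mod 7).
Since F(a, b, c) ≡ 2 ≠ 0 (mod 7), P does NOT lie on the curve.


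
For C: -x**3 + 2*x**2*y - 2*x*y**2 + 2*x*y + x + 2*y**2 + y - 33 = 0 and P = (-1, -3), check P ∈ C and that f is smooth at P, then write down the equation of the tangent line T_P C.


Tangent line at P: -14*x - 23*y - 83 = 0.

Step 1: f(-1, -3) = 0, so P lies on C.
Step 2: partial derivatives
  f_x(x, y) = -3*x**2 + 4*x*y - 2*y**2 + 2*y + 1, f_y(x, y) = 2*x**2 - 4*x*y + 2*x + 4*y + 1.
  f_x(P) = -14, f_y(P) = -23 (gradient nonzero, so P is smooth).
Step 3: tangent line at P: -14·(x − -1) + -23·(y − -3) = 0.
Expanding: -14*x - 23*y - 83 = 0.


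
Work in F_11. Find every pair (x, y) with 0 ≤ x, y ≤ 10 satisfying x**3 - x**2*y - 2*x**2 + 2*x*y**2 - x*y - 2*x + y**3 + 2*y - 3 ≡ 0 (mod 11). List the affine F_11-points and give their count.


Affine F_11-points: {(0, 1), (0, 5), (2, 3), (2, 5), (2, 10), (3, 0), (4, 3), (5, 5), (5, 8), (5, 10), (6, 8), (8, 2), (8, 6), (8, 9), (9, 7), (10, 2), (10, 3), (10, 8)}; count = 18.

For each of the 121 pairs (x, y) ∈ F_11², evaluate f(x, y) mod 11. Record the zeros.
  x = 0: [0↦8, 1↦0, 2↦9, 3↦8, 4↦3, 5↦0, 6↦5, 7↦2, 8↦8, 9↦7, 10↦5]  zeros at y ∈ {1, 5}
  x = 1: [0↦5, 1↦8, 2↦10, 3↦6, 4↦2, 5↦4, 6↦7, 7↦6, 8↦7, 9↦5, 10↦6]  zeros at y ∈ ∅
  x = 2: [0↦4, 1↦5, 2↦9, 3↦0, 4↦6, 5↦0, 6↦10, 7↦9, 8↦3, 9↦9, 10↦0]  zeros at y ∈ {3, 5, 10}
  x = 3: [0↦0, 1↦8, 2↦1, 3↦7, 4↦10, 5↦5, 6↦9, 7↦6, 8↦2, 9↦3, 10↦4]  zeros at y ∈ {0}
  x = 4: [0↦10, 1↦1, 2↦3, 3↦0, 4↦9, 5↦3, 6↦10, 7↦3, 8↦10, 9↦4, 10↦2]  zeros at y ∈ {3}
  x = 5: [0↦7, 1↦1, 2↦10, 3↦7, 4↦9, 5↦0, 6↦8, 7↦6, 8↦0, 9↦7, 10↦0]  zeros at y ∈ {5, 8, 10}
  x = 6: [0↦8, 1↦3, 2↦6, 3↦1, 4↦5, 5↦2, 6↦9, 7↦10, 8↦0, 9↦7, 10↦4]  zeros at y ∈ {8}
  x = 7: [0↦8, 1↦2, 2↦8, 3↦10, 4↦3, 5↦4, 6↦8, 7↦10, 8↦5, 9↦10, 10↦9]  zeros at y ∈ ∅
  x = 8: [0↦2, 1↦4, 2↦0, 3↦7, 4↦9, 5↦1, 6↦0, 7↦1, 8↦10, 9↦0, 10↦10]  zeros at y ∈ {2, 6, 9}
  x = 9: [0↦7, 1↦4, 2↦10, 3↦9, 4↦7, 5↦10, 6↦2, 7↦0, 8↦10, 9↦5, 10↦2]  zeros at y ∈ {7}
  x = 10: [0↦7, 1↦8, 2↦0, 3↦0, 4↦3, 5↦4, 6↦9, 7↦2, 8↦0, 9↦9, 10↦2]  zeros at y ∈ {2, 3, 8}
Collecting zeros: affine points = {(0, 1), (0, 5), (2, 3), (2, 5), (2, 10), (3, 0), (4, 3), (5, 5), (5, 8), (5, 10), (6, 8), (8, 2), (8, 6), (8, 9), (9, 7), (10, 2), (10, 3), (10, 8)}.
Total count |C(F_11)_aff| = 18.


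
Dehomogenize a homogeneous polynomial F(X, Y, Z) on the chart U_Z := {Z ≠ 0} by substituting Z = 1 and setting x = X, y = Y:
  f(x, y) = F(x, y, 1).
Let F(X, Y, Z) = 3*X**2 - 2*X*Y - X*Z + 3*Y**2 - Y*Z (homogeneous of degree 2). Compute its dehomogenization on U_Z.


f(x, y) = 3*x**2 - 2*x*y - x + 3*y**2 - y

On U_Z we set Z = 1. Each monomial c·X^i·Y^j·Z^k in F becomes c·x^i·y^j·1^k = c·x^i·y^j.
Substituting Z = 1: F(X, Y, 1) = 3*x**2 - 2*x*y - x + 3*y**2 - y.
Note: deg(f) ≤ deg(F) = 2; strict inequality happens when F is divisible by Z (lost terms).


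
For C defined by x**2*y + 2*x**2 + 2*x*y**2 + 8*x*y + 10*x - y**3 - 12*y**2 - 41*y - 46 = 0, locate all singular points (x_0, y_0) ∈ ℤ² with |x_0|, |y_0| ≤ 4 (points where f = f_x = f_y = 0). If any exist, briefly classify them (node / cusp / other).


Singular points: {(2, -3)}; classification: node.

Compute partial derivatives:
  f_x = 2*x*y + 4*x + 2*y**2 + 8*y + 10.
  f_y = x**2 + 4*x*y + 8*x - 3*y**2 - 24*y - 41.
Scan x_0 ∈ {−4, ..., 4}. For each x_0, f_y(x_0, y) is a polynomial in y; find its integer roots y ∈ {−4, ..., 4}, then test f_x and f at those candidates.
  x = -4: f_y(-4, y) = -3*y**2 - 40*y - 57; no integer root y with |y| ≤ 4.
  x = -3: f_y(-3, y) = -3*y**2 - 36*y - 56; no integer root y with |y| ≤ 4.
  x = -2: f_y(-2, y) = -3*y**2 - 32*y - 53; no integer root y with |y| ≤ 4.
  x = -1: f_y(-1, y) = -3*y**2 - 28*y - 48; no integer root y with |y| ≤ 4.
  x = 0: f_y(0, y) = -3*y**2 - 24*y - 41; no integer root y with |y| ≤ 4.
  x = 1: f_y(1, y) = -3*y**2 - 20*y - 32; vanishes at y ∈ {-4}. (1, -4): f_x = 6 ≠ 0.
  x = 2: f_y(2, y) = -3*y**2 - 16*y - 21; vanishes at y ∈ {-3}. (2, -3): f_x = 0, f = 0 — SINGULAR.
  x = 3: f_y(3, y) = -3*y**2 - 12*y - 8; no integer root y with |y| ≤ 4.
  x = 4: f_y(4, y) = -3*y**2 - 8*y + 7; no integer root y with |y| ≤ 4.
Only singular point on the grid: (2, -3).
Classify: substitute x = 2 + u, y = -3 + v and expand: f = u**2*v - u**2 + 2*u*v**2 - v**3 + v**2.
No constant or linear terms (consistent with a singular point). Quadratic part: -u**2 + v**2. Cubic part: u**2*v + 2*u*v**2 - v**3.
The quadratic part v**2 - u**2 = (v − u)(v + u) splits into two distinct linear factors, so there are two distinct tangent lines y − -3 = ±(x − 2) — this is a node (ordinary double point).
Classification: node.


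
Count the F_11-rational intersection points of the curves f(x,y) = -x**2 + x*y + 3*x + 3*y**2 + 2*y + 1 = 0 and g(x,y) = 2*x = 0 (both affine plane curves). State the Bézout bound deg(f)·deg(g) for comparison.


Common zeros: {(0, 6), (0, 8)}; count = 2; Bézout bound = 2.

deg(f) = 2, deg(g) = 1, so Bézout bound = 2.
Scan x ∈ F_11. For each x, list the y ∈ F_11 with f(x, y) ≡ 0 and those with g(x, y) ≡ 0 (mod 11); the common zeros in that column are the intersection.
  x = 0: f ≡ 0 at y ∈ {6, 8}; g ≡ 0 at y ∈ {0, 1, 2, 3, 4, 5, 6, 7, 8, 9, 10}; common: {6, 8}.
  x = 1: f ≡ 0 at y ∈ ∅; g ≡ 0 at y ∈ ∅; common: ∅.
  x = 2: f ≡ 0 at y ∈ ∅; g ≡ 0 at y ∈ ∅; common: ∅.
  x = 3: f ≡ 0 at y ∈ ∅; g ≡ 0 at y ∈ ∅; common: ∅.
  x = 4: f ≡ 0 at y ∈ ∅; g ≡ 0 at y ∈ ∅; common: ∅.
  x = 5: f ≡ 0 at y ∈ {7, 9}; g ≡ 0 at y ∈ ∅; common: ∅.
  x = 6: f ≡ 0 at y ∈ {2, 10}; g ≡ 0 at y ∈ ∅; common: ∅.
  x = 7: f ≡ 0 at y ∈ {9, 10}; g ≡ 0 at y ∈ ∅; common: ∅.
  x = 8: f ≡ 0 at y ∈ ∅; g ≡ 0 at y ∈ ∅; common: ∅.
  x = 9: f ≡ 0 at y ∈ {5, 6}; g ≡ 0 at y ∈ ∅; common: ∅.
  x = 10: f ≡ 0 at y ∈ {2, 5}; g ≡ 0 at y ∈ ∅; common: ∅.
Collecting: common zeros = {(0, 6), (0, 8)}, so the count is 2.
Comparison with the Bézout bound: 2 ≤ 2 = deg(f)·deg(g), as expected for curves with no common component (the bound is attained).


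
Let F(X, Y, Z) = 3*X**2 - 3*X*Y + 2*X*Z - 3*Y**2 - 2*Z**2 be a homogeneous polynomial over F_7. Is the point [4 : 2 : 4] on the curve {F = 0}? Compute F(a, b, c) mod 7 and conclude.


F(4,2,4) ≡ 5 (mod 7); P is NOT on the curve.

Evaluate F(4, 2, 4) term-by-term (mod 7).
  3*X**2 ↦ 3·16·1·1 = 48
  -3*X*Y ↦ -3·4·2·1 = -24
  2*X*Z ↦ 2·4·1·4 = 32
  -3*Y**2 ↦ -3·1·4·1 = -12
  -2*Z**2 ↦ -2·1·1·16 = -32
Sum: F(4, 2, 4) = (48) + (-24) + (32) + (-12) + (-32) = 12.
Reducing mod 7: 12 ≡ 5 (mod 7).
Since F(a, b, c) ≡ 5 ≠ 0 (mod 7), P does NOT lie on the curve.


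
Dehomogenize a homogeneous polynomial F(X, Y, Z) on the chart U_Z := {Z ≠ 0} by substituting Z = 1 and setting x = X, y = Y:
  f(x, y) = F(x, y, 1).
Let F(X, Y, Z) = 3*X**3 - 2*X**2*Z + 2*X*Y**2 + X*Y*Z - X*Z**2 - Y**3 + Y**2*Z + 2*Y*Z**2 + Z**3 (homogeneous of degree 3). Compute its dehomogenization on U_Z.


f(x, y) = 3*x**3 - 2*x**2 + 2*x*y**2 + x*y - x - y**3 + y**2 + 2*y + 1

On U_Z we set Z = 1. Each monomial c·X^i·Y^j·Z^k in F becomes c·x^i·y^j·1^k = c·x^i·y^j.
Substituting Z = 1: F(X, Y, 1) = 3*x**3 - 2*x**2 + 2*x*y**2 + x*y - x - y**3 + y**2 + 2*y + 1.
Note: deg(f) ≤ deg(F) = 3; strict inequality happens when F is divisible by Z (lost terms).


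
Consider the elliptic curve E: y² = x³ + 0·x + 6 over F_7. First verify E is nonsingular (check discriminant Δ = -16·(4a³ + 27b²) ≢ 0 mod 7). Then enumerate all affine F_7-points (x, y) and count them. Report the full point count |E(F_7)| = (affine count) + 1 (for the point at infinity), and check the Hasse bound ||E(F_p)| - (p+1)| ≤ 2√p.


Affine points = {(1, 0), (2, 0), (4, 0)}; affine count = 3; |E(F_7)| = 4.

Discriminant check: Δ ∝ 4a³ + 27b² = 4·0³ + 27·6² = 4·0 + 27·36 ≡ 6 (mod 7). Nonzero ⇒ E is nonsingular.
For each x ∈ F_7, compute rhs = x³ + 0·x + 6 mod 7, then count y ∈ F_7 with y² ≡ rhs.
  x = 0: rhs = 6, matching y values: none (0 points).
  x = 1: rhs = 0, matching y values: 0 (1 points).
  x = 2: rhs = 0, matching y values: 0 (1 points).
  x = 3: rhs = 5, matching y values: none (0 points).
  x = 4: rhs = 0, matching y values: 0 (1 points).
  x = 5: rhs = 5, matching y values: none (0 points).
  x = 6: rhs = 5, matching y values: none (0 points).
Total affine count: 3.
Full point count |E(F_7)| = 3 + 1 = 4.
Hasse bound: |4 − (7+1)| = |-4| = 4 ≤ 2√7 ≈ 5.2915 ✓.


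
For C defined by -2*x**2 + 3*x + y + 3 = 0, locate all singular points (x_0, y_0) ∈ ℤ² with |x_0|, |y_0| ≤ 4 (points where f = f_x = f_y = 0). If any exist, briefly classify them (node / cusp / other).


No singular points in the scanned grid; C is smooth there.

Compute partial derivatives:
  f_x = 3 - 4*x.
  f_y = 1.
f_y = 1 is a nonzero constant, so f_y never vanishes: no point (x, y) can satisfy f = f_x = f_y = 0. In particular no (x, y) ∈ {−4, ..., 4}² is singular; the curve is smooth.


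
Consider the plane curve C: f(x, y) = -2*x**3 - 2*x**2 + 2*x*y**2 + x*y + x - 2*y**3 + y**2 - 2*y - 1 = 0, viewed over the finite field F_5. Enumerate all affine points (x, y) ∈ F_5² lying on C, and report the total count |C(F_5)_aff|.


Affine F_5-points: {(1, 2), (2, 1), (3, 0)}; count = 3.

For each of the 25 pairs (x, y) ∈ F_5², evaluate f(x, y) mod 5. Record the zeros.
  x = 0: [0↦4, 1↦1, 2↦3, 3↦3, 4↦4]  zeros at y ∈ ∅
  x = 1: [0↦1, 1↦1, 2↦0, 3↦1, 4↦2]  zeros at y ∈ {2}
  x = 2: [0↦2, 1↦0, 2↦1, 3↦3, 4↦4]  zeros at y ∈ {1}
  x = 3: [0↦0, 1↦1, 2↦4, 3↦2, 4↦3]  zeros at y ∈ {0}
  x = 4: [0↦3, 1↦2, 2↦2, 3↦1, 4↦2]  zeros at y ∈ ∅
Collecting zeros: affine points = {(1, 2), (2, 1), (3, 0)}.
Total count |C(F_5)_aff| = 3.


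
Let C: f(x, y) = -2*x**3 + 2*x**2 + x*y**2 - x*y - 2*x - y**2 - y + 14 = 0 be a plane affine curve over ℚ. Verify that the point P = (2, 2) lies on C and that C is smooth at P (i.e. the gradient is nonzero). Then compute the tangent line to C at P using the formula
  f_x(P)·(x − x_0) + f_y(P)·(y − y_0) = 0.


Tangent line at P: -16*x + y + 30 = 0.

Step 1: f(2, 2) = 0, so P lies on C.
Step 2: partial derivatives
  f_x(x, y) = -6*x**2 + 4*x + y**2 - y - 2, f_y(x, y) = 2*x*y - x - 2*y - 1.
  f_x(P) = -16, f_y(P) = 1 (gradient nonzero, so P is smooth).
Step 3: tangent line at P: -16·(x − 2) + 1·(y − 2) = 0.
Expanding: -16*x + y + 30 = 0.


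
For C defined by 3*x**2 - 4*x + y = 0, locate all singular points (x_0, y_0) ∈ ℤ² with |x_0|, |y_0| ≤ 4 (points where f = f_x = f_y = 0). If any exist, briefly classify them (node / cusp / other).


No singular points in the scanned grid; C is smooth there.

Compute partial derivatives:
  f_x = 6*x - 4.
  f_y = 1.
f_y = 1 is a nonzero constant, so f_y never vanishes: no point (x, y) can satisfy f = f_x = f_y = 0. In particular no (x, y) ∈ {−4, ..., 4}² is singular; the curve is smooth.


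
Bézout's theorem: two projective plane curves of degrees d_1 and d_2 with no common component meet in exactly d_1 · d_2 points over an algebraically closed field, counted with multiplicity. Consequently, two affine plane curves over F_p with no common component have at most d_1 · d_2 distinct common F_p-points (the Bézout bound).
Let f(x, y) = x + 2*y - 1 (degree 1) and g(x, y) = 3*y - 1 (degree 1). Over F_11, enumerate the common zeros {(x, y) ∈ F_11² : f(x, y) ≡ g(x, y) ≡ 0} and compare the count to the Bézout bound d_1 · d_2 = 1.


Common zeros: {(4, 4)}; count = 1; Bézout bound = 1.

deg(f) = 1, deg(g) = 1, so Bézout bound = 1.
Scan x ∈ F_11. For each x, list the y ∈ F_11 with f(x, y) ≡ 0 and those with g(x, y) ≡ 0 (mod 11); the common zeros in that column are the intersection.
  x = 0: f ≡ 0 at y ∈ {6}; g ≡ 0 at y ∈ {4}; common: ∅.
  x = 1: f ≡ 0 at y ∈ {0}; g ≡ 0 at y ∈ {4}; common: ∅.
  x = 2: f ≡ 0 at y ∈ {5}; g ≡ 0 at y ∈ {4}; common: ∅.
  x = 3: f ≡ 0 at y ∈ {10}; g ≡ 0 at y ∈ {4}; common: ∅.
  x = 4: f ≡ 0 at y ∈ {4}; g ≡ 0 at y ∈ {4}; common: {4}.
  x = 5: f ≡ 0 at y ∈ {9}; g ≡ 0 at y ∈ {4}; common: ∅.
  x = 6: f ≡ 0 at y ∈ {3}; g ≡ 0 at y ∈ {4}; common: ∅.
  x = 7: f ≡ 0 at y ∈ {8}; g ≡ 0 at y ∈ {4}; common: ∅.
  x = 8: f ≡ 0 at y ∈ {2}; g ≡ 0 at y ∈ {4}; common: ∅.
  x = 9: f ≡ 0 at y ∈ {7}; g ≡ 0 at y ∈ {4}; common: ∅.
  x = 10: f ≡ 0 at y ∈ {1}; g ≡ 0 at y ∈ {4}; common: ∅.
Collecting: common zeros = {(4, 4)}, so the count is 1.
Comparison with the Bézout bound: 1 ≤ 1 = deg(f)·deg(g), as expected for curves with no common component (the bound is attained).


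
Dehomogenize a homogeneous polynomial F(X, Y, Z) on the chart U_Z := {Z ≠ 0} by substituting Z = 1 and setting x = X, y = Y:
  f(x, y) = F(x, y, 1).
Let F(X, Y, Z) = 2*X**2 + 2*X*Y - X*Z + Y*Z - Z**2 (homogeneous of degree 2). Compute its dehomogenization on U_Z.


f(x, y) = 2*x**2 + 2*x*y - x + y - 1

On U_Z we set Z = 1. Each monomial c·X^i·Y^j·Z^k in F becomes c·x^i·y^j·1^k = c·x^i·y^j.
Substituting Z = 1: F(X, Y, 1) = 2*x**2 + 2*x*y - x + y - 1.
Note: deg(f) ≤ deg(F) = 2; strict inequality happens when F is divisible by Z (lost terms).


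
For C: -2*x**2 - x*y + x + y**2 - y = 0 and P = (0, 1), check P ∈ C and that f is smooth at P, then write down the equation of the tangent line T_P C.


Tangent line at P: y - 1 = 0.

Step 1: f(0, 1) = 0, so P lies on C.
Step 2: partial derivatives
  f_x(x, y) = -4*x - y + 1, f_y(x, y) = -x + 2*y - 1.
  f_x(P) = 0, f_y(P) = 1 (gradient nonzero, so P is smooth).
Step 3: tangent line at P: 0·(x − 0) + 1·(y − 1) = 0.
Expanding: y - 1 = 0.


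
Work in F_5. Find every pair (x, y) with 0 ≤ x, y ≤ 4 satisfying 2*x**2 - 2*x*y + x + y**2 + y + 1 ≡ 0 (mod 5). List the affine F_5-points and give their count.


Affine F_5-points: {(1, 3), (2, 4), (4, 3), (4, 4)}; count = 4.

For each of the 25 pairs (x, y) ∈ F_5², evaluate f(x, y) mod 5. Record the zeros.
  x = 0: [0↦1, 1↦3, 2↦2, 3↦3, 4↦1]  zeros at y ∈ ∅
  x = 1: [0↦4, 1↦4, 2↦1, 3↦0, 4↦1]  zeros at y ∈ {3}
  x = 2: [0↦1, 1↦4, 2↦4, 3↦1, 4↦0]  zeros at y ∈ {4}
  x = 3: [0↦2, 1↦3, 2↦1, 3↦1, 4↦3]  zeros at y ∈ ∅
  x = 4: [0↦2, 1↦1, 2↦2, 3↦0, 4↦0]  zeros at y ∈ {3, 4}
Collecting zeros: affine points = {(1, 3), (2, 4), (4, 3), (4, 4)}.
Total count |C(F_5)_aff| = 4.


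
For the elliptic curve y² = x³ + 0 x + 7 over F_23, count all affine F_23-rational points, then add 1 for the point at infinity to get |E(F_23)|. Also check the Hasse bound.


Affine points = {(1, 10), (1, 13), (4, 5), (4, 18), (6, 4), (6, 19), (8, 6), (8, 17), (9, 0), (10, 8), (10, 15), (11, 2), (11, 21), (15, 1), (15, 22), (16, 3), (16, 20), (19, 9), (19, 14), (20, 7), (20, 16), (22, 11), (22, 12)}; affine count = 23; |E(F_23)| = 24.

Discriminant check: Δ ∝ 4a³ + 27b² = 4·0³ + 27·7² = 4·0 + 27·49 ≡ 12 (mod 23). Nonzero ⇒ E is nonsingular.
For each x ∈ F_23, compute rhs = x³ + 0·x + 7 mod 23, then count y ∈ F_23 with y² ≡ rhs.
  x = 0: rhs = 7, matching y values: none (0 points).
  x = 1: rhs = 8, matching y values: 10, 13 (2 points).
  x = 2: rhs = 15, matching y values: none (0 points).
  x = 3: rhs = 11, matching y values: none (0 points).
  x = 4: rhs = 2, matching y values: 5, 18 (2 points).
  x = 5: rhs = 17, matching y values: none (0 points).
  x = 6: rhs = 16, matching y values: 4, 19 (2 points).
  x = 7: rhs = 5, matching y values: none (0 points).
  x = 8: rhs = 13, matching y values: 6, 17 (2 points).
  x = 9: rhs = 0, matching y values: 0 (1 points).
  x = 10: rhs = 18, matching y values: 8, 15 (2 points).
  x = 11: rhs = 4, matching y values: 2, 21 (2 points).
  x = 12: rhs = 10, matching y values: none (0 points).
  x = 13: rhs = 19, matching y values: none (0 points).
  x = 14: rhs = 14, matching y values: none (0 points).
  x = 15: rhs = 1, matching y values: 1, 22 (2 points).
  x = 16: rhs = 9, matching y values: 3, 20 (2 points).
  x = 17: rhs = 21, matching y values: none (0 points).
  x = 18: rhs = 20, matching y values: none (0 points).
  x = 19: rhs = 12, matching y values: 9, 14 (2 points).
  x = 20: rhs = 3, matching y values: 7, 16 (2 points).
  x = 21: rhs = 22, matching y values: none (0 points).
  x = 22: rhs = 6, matching y values: 11, 12 (2 points).
Total affine count: 23.
Full point count |E(F_23)| = 23 + 1 = 24.
Hasse bound: |24 − (23+1)| = |0| = 0 ≤ 2√23 ≈ 9.5917 ✓.


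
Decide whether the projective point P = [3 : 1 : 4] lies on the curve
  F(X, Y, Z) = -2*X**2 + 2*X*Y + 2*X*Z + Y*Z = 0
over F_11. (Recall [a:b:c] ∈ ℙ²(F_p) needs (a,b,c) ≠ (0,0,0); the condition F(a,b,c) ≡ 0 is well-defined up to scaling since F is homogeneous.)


F(3,1,4) ≡ 5 (mod 11); P is NOT on the curve.

Evaluate F(3, 1, 4) term-by-term (mod 11).
  -2*X**2 ↦ -2·9·1·1 = -18
  2*X*Y ↦ 2·3·1·1 = 6
  2*X*Z ↦ 2·3·1·4 = 24
  Y*Z ↦ 1·1·1·4 = 4
Sum: F(3, 1, 4) = (-18) + (6) + (24) + (4) = 16.
Reducing mod 11: 16 ≡ 5 (mod 11).
Since F(a, b, c) ≡ 5 ≠ 0 (mod 11), P does NOT lie on the curve.


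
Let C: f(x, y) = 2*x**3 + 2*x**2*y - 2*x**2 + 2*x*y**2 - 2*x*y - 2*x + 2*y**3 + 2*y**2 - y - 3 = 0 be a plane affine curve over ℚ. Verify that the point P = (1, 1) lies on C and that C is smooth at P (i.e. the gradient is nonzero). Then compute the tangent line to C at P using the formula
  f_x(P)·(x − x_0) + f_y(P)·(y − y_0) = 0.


Tangent line at P: 4*x + 13*y - 17 = 0.

Step 1: f(1, 1) = 0, so P lies on C.
Step 2: partial derivatives
  f_x(x, y) = 6*x**2 + 4*x*y - 4*x + 2*y**2 - 2*y - 2, f_y(x, y) = 2*x**2 + 4*x*y - 2*x + 6*y**2 + 4*y - 1.
  f_x(P) = 4, f_y(P) = 13 (gradient nonzero, so P is smooth).
Step 3: tangent line at P: 4·(x − 1) + 13·(y − 1) = 0.
Expanding: 4*x + 13*y - 17 = 0.


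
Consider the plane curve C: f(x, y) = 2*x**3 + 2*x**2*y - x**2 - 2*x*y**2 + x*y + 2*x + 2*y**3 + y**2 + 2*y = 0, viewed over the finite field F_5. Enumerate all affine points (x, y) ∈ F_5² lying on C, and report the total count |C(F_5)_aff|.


Affine F_5-points: {(0, 0), (0, 1), (1, 2), (1, 4), (4, 0), (4, 3)}; count = 6.

For each of the 25 pairs (x, y) ∈ F_5², evaluate f(x, y) mod 5. Record the zeros.
  x = 0: [0↦0, 1↦0, 2↦4, 3↦4, 4↦2]  zeros at y ∈ {0, 1}
  x = 1: [0↦3, 1↦4, 2↦0, 3↦3, 4↦0]  zeros at y ∈ {2, 4}
  x = 2: [0↦1, 1↦2, 2↦4, 3↦4, 4↦4]  zeros at y ∈ ∅
  x = 3: [0↦1, 1↦1, 2↦3, 3↦4, 4↦1]  zeros at y ∈ ∅
  x = 4: [0↦0, 1↦3, 2↦4, 3↦0, 4↦3]  zeros at y ∈ {0, 3}
Collecting zeros: affine points = {(0, 0), (0, 1), (1, 2), (1, 4), (4, 0), (4, 3)}.
Total count |C(F_5)_aff| = 6.


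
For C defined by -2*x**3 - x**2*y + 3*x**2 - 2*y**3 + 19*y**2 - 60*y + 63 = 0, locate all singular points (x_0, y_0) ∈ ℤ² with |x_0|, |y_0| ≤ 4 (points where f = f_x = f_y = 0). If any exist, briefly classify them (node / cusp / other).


Singular points: {(0, 3)}; classification: cusp.

Compute partial derivatives:
  f_x = -6*x**2 - 2*x*y + 6*x.
  f_y = -x**2 - 6*y**2 + 38*y - 60.
Scan x_0 ∈ {−4, ..., 4}. For each x_0, f_y(x_0, y) is a polynomial in y; find its integer roots y ∈ {−4, ..., 4}, then test f_x and f at those candidates.
  x = -4: f_y(-4, y) = -6*y**2 + 38*y - 76; no integer root y with |y| ≤ 4.
  x = -3: f_y(-3, y) = -6*y**2 + 38*y - 69; no integer root y with |y| ≤ 4.
  x = -2: f_y(-2, y) = -6*y**2 + 38*y - 64; no integer root y with |y| ≤ 4.
  x = -1: f_y(-1, y) = -6*y**2 + 38*y - 61; no integer root y with |y| ≤ 4.
  x = 0: f_y(0, y) = -6*y**2 + 38*y - 60; vanishes at y ∈ {3}. (0, 3): f_x = 0, f = 0 — SINGULAR.
  x = 1: f_y(1, y) = -6*y**2 + 38*y - 61; no integer root y with |y| ≤ 4.
  x = 2: f_y(2, y) = -6*y**2 + 38*y - 64; no integer root y with |y| ≤ 4.
  x = 3: f_y(3, y) = -6*y**2 + 38*y - 69; no integer root y with |y| ≤ 4.
  x = 4: f_y(4, y) = -6*y**2 + 38*y - 76; no integer root y with |y| ≤ 4.
Only singular point on the grid: (0, 3).
Classify: substitute x = 0 + u, y = 3 + v and expand: f = -2*u**3 - u**2*v - 2*v**3 + v**2.
No constant or linear terms (consistent with a singular point). Quadratic part: v**2. Cubic part: -2*u**3 - u**2*v - 2*v**3.
The quadratic part v**2 is a perfect square, so there is a single (double) tangent line v = 0, i.e. y = 3. Restricting the cubic part to that line (v = 0) leaves -2*u**3 ≠ 0, so f is not divisible by v and the branch is v² ≈ 2*u**3 to lowest order — this is a cusp.
Classification: cusp.


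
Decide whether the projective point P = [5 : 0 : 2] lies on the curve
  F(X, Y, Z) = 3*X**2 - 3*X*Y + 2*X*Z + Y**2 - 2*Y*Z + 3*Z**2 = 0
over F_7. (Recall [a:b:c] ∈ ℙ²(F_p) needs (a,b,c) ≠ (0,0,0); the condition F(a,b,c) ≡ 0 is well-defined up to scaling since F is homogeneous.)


F(5,0,2) ≡ 2 (mod 7); P is NOT on the curve.

Evaluate F(5, 0, 2) term-by-term (mod 7).
  3*X**2 ↦ 3·25·1·1 = 75
  -3*X*Y ↦ -3·5·0·1 = 0
  2*X*Z ↦ 2·5·1·2 = 20
  Y**2 ↦ 1·1·0·1 = 0
  -2*Y*Z ↦ -2·1·0·2 = 0
  3*Z**2 ↦ 3·1·1·4 = 12
Sum: F(5, 0, 2) = (75) + (0) + (20) + (0) + (0) + (12) = 107.
Reducing mod 7: 107 ≡ 2 (mod 7).
Since F(a, b, c) ≡ 2 ≠ 0 (mod 7), P does NOT lie on the curve.


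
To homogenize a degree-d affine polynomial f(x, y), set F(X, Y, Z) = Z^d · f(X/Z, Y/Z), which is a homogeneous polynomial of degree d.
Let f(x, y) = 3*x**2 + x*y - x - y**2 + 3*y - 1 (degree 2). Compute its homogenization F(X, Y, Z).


F(X, Y, Z) = 3*X**2 + X*Y - X*Z - Y**2 + 3*Y*Z - Z**2

deg(f) = 2.
Substitute x = X/Z, y = Y/Z into f, then multiply by Z^2.
  monomial 3·x^2·y^0 ↦ 3·X^2·Y^0·Z^0.
  monomial 1·x^1·y^1 ↦ 1·X^1·Y^1·Z^0.
  monomial -1·x^1·y^0 ↦ -1·X^1·Y^0·Z^1.
  monomial -1·x^0·y^2 ↦ -1·X^0·Y^2·Z^0.
  monomial 3·x^0·y^1 ↦ 3·X^0·Y^1·Z^1.
  monomial -1·x^0·y^0 ↦ -1·X^0·Y^0·Z^2.
Collecting: F(X, Y, Z) = 3*X**2 + X*Y - X*Z - Y**2 + 3*Y*Z - Z**2.


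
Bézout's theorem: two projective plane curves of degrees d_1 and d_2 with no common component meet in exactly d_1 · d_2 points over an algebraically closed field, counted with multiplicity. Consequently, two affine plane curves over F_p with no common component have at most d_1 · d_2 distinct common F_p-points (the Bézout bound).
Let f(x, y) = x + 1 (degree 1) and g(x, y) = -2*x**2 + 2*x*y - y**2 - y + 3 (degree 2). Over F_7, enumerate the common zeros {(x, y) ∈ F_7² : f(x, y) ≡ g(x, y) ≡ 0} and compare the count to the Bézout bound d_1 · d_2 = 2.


Common zeros: ∅; count = 0; Bézout bound = 2.

deg(f) = 1, deg(g) = 2, so Bézout bound = 2.
Scan x ∈ F_7. For each x, list the y ∈ F_7 with f(x, y) ≡ 0 and those with g(x, y) ≡ 0 (mod 7); the common zeros in that column are the intersection.
  x = 0: f ≡ 0 at y ∈ ∅; g ≡ 0 at y ∈ ∅; common: ∅.
  x = 1: f ≡ 0 at y ∈ ∅; g ≡ 0 at y ∈ ∅; common: ∅.
  x = 2: f ≡ 0 at y ∈ ∅; g ≡ 0 at y ∈ ∅; common: ∅.
  x = 3: f ≡ 0 at y ∈ ∅; g ≡ 0 at y ∈ {6}; common: ∅.
  x = 4: f ≡ 0 at y ∈ ∅; g ≡ 0 at y ∈ ∅; common: ∅.
  x = 5: f ≡ 0 at y ∈ ∅; g ≡ 0 at y ∈ ∅; common: ∅.
  x = 6: f ≡ 0 at y ∈ {0, 1, 2, 3, 4, 5, 6}; g ≡ 0 at y ∈ ∅; common: ∅.
Collecting: common zeros = ∅, so the count is 0.
Comparison with the Bézout bound: 0 ≤ 2 = deg(f)·deg(g), as expected for curves with no common component (the affine F_7-count falls short of the bound because intersections may lie at infinity, over extension fields, or carry multiplicity).


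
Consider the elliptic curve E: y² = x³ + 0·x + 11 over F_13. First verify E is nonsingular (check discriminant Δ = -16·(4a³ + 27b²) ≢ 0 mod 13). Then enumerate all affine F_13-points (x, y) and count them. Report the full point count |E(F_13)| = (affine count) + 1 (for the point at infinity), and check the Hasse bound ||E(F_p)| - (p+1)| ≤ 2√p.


Affine points = {(1, 5), (1, 8), (3, 5), (3, 8), (4, 6), (4, 7), (7, 4), (7, 9), (8, 4), (8, 9), (9, 5), (9, 8), (10, 6), (10, 7), (11, 4), (11, 9), (12, 6), (12, 7)}; affine count = 18; |E(F_13)| = 19.

Discriminant check: Δ ∝ 4a³ + 27b² = 4·0³ + 27·11² = 4·0 + 27·121 ≡ 4 (mod 13). Nonzero ⇒ E is nonsingular.
For each x ∈ F_13, compute rhs = x³ + 0·x + 11 mod 13, then count y ∈ F_13 with y² ≡ rhs.
  x = 0: rhs = 11, matching y values: none (0 points).
  x = 1: rhs = 12, matching y values: 5, 8 (2 points).
  x = 2: rhs = 6, matching y values: none (0 points).
  x = 3: rhs = 12, matching y values: 5, 8 (2 points).
  x = 4: rhs = 10, matching y values: 6, 7 (2 points).
  x = 5: rhs = 6, matching y values: none (0 points).
  x = 6: rhs = 6, matching y values: none (0 points).
  x = 7: rhs = 3, matching y values: 4, 9 (2 points).
  x = 8: rhs = 3, matching y values: 4, 9 (2 points).
  x = 9: rhs = 12, matching y values: 5, 8 (2 points).
  x = 10: rhs = 10, matching y values: 6, 7 (2 points).
  x = 11: rhs = 3, matching y values: 4, 9 (2 points).
  x = 12: rhs = 10, matching y values: 6, 7 (2 points).
Total affine count: 18.
Full point count |E(F_13)| = 18 + 1 = 19.
Hasse bound: |19 − (13+1)| = |5| = 5 ≤ 2√13 ≈ 7.2111 ✓.


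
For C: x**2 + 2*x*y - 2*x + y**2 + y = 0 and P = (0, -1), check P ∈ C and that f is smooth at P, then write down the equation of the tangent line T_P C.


Tangent line at P: -4*x - y - 1 = 0.

Step 1: f(0, -1) = 0, so P lies on C.
Step 2: partial derivatives
  f_x(x, y) = 2*x + 2*y - 2, f_y(x, y) = 2*x + 2*y + 1.
  f_x(P) = -4, f_y(P) = -1 (gradient nonzero, so P is smooth).
Step 3: tangent line at P: -4·(x − 0) + -1·(y − -1) = 0.
Expanding: -4*x - y - 1 = 0.


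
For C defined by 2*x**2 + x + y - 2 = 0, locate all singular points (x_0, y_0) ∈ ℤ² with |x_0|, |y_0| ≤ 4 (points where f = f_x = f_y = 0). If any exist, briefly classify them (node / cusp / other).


No singular points in the scanned grid; C is smooth there.

Compute partial derivatives:
  f_x = 4*x + 1.
  f_y = 1.
f_y = 1 is a nonzero constant, so f_y never vanishes: no point (x, y) can satisfy f = f_x = f_y = 0. In particular no (x, y) ∈ {−4, ..., 4}² is singular; the curve is smooth.


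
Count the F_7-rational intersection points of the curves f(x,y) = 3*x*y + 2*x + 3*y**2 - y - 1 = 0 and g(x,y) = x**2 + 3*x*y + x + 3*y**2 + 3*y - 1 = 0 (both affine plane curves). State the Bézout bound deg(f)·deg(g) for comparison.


Common zeros: {(5, 2)}; count = 1; Bézout bound = 4.

deg(f) = 2, deg(g) = 2, so Bézout bound = 4.
Scan x ∈ F_7. For each x, list the y ∈ F_7 with f(x, y) ≡ 0 and those with g(x, y) ≡ 0 (mod 7); the common zeros in that column are the intersection.
  x = 0: f ≡ 0 at y ∈ ∅; g ≡ 0 at y ∈ {3}; common: ∅.
  x = 1: f ≡ 0 at y ∈ ∅; g ≡ 0 at y ∈ ∅; common: ∅.
  x = 2: f ≡ 0 at y ∈ ∅; g ≡ 0 at y ∈ {2}; common: ∅.
  x = 3: f ≡ 0 at y ∈ {3, 6}; g ≡ 0 at y ∈ ∅; common: ∅.
  x = 4: f ≡ 0 at y ∈ {0, 1}; g ≡ 0 at y ∈ {3, 6}; common: ∅.
  x = 5: f ≡ 0 at y ∈ {2, 5}; g ≡ 0 at y ∈ {2, 6}; common: {2}.
  x = 6: f ≡ 0 at y ∈ ∅; g ≡ 0 at y ∈ ∅; common: ∅.
Collecting: common zeros = {(5, 2)}, so the count is 1.
Comparison with the Bézout bound: 1 ≤ 4 = deg(f)·deg(g), as expected for curves with no common component (the affine F_7-count falls short of the bound because intersections may lie at infinity, over extension fields, or carry multiplicity).


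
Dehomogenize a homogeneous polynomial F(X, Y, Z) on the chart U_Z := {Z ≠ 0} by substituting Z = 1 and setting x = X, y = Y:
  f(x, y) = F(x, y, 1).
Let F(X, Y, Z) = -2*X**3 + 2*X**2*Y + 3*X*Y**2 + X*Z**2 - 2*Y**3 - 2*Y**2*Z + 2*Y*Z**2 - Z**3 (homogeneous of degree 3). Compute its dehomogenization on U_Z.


f(x, y) = -2*x**3 + 2*x**2*y + 3*x*y**2 + x - 2*y**3 - 2*y**2 + 2*y - 1

On U_Z we set Z = 1. Each monomial c·X^i·Y^j·Z^k in F becomes c·x^i·y^j·1^k = c·x^i·y^j.
Substituting Z = 1: F(X, Y, 1) = -2*x**3 + 2*x**2*y + 3*x*y**2 + x - 2*y**3 - 2*y**2 + 2*y - 1.
Note: deg(f) ≤ deg(F) = 3; strict inequality happens when F is divisible by Z (lost terms).
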